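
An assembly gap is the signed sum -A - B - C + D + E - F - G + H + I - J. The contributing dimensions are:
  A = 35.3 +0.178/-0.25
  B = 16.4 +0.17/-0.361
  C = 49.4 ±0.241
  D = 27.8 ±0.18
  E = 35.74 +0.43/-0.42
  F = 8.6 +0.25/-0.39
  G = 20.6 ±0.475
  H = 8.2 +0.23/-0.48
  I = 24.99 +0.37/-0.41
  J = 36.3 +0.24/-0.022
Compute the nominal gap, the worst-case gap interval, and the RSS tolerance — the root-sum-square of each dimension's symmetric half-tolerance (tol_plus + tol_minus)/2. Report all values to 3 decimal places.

nominal=-69.870 wc=[-72.914,-66.921] rss=1.005

Stack each dimension's contribution:
  -A: nom -35.300 → Σnom=-35.300; wc +0.250/-0.178 → slack +0.250/-0.178; half-tol=0.214, Σhalf²=0.045796
  -B: nom -16.400 → Σnom=-51.700; wc +0.361/-0.170 → slack +0.611/-0.348; half-tol=0.266, Σhalf²=0.116286
  -C: nom -49.400 → Σnom=-101.100; wc +0.241/-0.241 → slack +0.852/-0.589; half-tol=0.241, Σhalf²=0.174367
  +D: nom +27.800 → Σnom=-73.300; wc +0.180/-0.180 → slack +1.032/-0.769; half-tol=0.180, Σhalf²=0.206767
  +E: nom +35.740 → Σnom=-37.560; wc +0.430/-0.420 → slack +1.462/-1.189; half-tol=0.425, Σhalf²=0.387392
  -F: nom -8.600 → Σnom=-46.160; wc +0.390/-0.250 → slack +1.852/-1.439; half-tol=0.320, Σhalf²=0.489792
  -G: nom -20.600 → Σnom=-66.760; wc +0.475/-0.475 → slack +2.327/-1.914; half-tol=0.475, Σhalf²=0.715417
  +H: nom +8.200 → Σnom=-58.560; wc +0.230/-0.480 → slack +2.557/-2.394; half-tol=0.355, Σhalf²=0.841442
  +I: nom +24.990 → Σnom=-33.570; wc +0.370/-0.410 → slack +2.927/-2.804; half-tol=0.390, Σhalf²=0.993542
  -J: nom -36.300 → Σnom=-69.870; wc +0.022/-0.240 → slack +2.949/-3.044; half-tol=0.131, Σhalf²=1.010703
Nominal = -69.870. Worst-case = [-69.870 - 3.044, -69.870 + 2.949] = [-72.914, -66.921]. RSS = √1.010703 = 1.005.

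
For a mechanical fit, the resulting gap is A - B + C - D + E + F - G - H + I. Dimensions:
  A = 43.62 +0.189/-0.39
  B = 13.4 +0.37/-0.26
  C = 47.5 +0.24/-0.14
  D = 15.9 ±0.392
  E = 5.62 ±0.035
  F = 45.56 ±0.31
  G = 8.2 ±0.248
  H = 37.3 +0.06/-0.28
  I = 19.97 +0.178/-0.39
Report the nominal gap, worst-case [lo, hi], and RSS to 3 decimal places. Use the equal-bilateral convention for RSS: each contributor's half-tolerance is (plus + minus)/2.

nominal=87.470 wc=[85.135,89.602] rss=0.801

Stack each dimension's contribution:
  +A: nom +43.620 → Σnom=43.620; wc +0.189/-0.390 → slack +0.189/-0.390; half-tol=0.289, Σhalf²=0.083810
  -B: nom -13.400 → Σnom=30.220; wc +0.260/-0.370 → slack +0.449/-0.760; half-tol=0.315, Σhalf²=0.183035
  +C: nom +47.500 → Σnom=77.720; wc +0.240/-0.140 → slack +0.689/-0.900; half-tol=0.190, Σhalf²=0.219135
  -D: nom -15.900 → Σnom=61.820; wc +0.392/-0.392 → slack +1.081/-1.292; half-tol=0.392, Σhalf²=0.372799
  +E: nom +5.620 → Σnom=67.440; wc +0.035/-0.035 → slack +1.116/-1.327; half-tol=0.035, Σhalf²=0.374024
  +F: nom +45.560 → Σnom=113.000; wc +0.310/-0.310 → slack +1.426/-1.637; half-tol=0.310, Σhalf²=0.470124
  -G: nom -8.200 → Σnom=104.800; wc +0.248/-0.248 → slack +1.674/-1.885; half-tol=0.248, Σhalf²=0.531628
  -H: nom -37.300 → Σnom=67.500; wc +0.280/-0.060 → slack +1.954/-1.945; half-tol=0.170, Σhalf²=0.560528
  +I: nom +19.970 → Σnom=87.470; wc +0.178/-0.390 → slack +2.132/-2.335; half-tol=0.284, Σhalf²=0.641184
Nominal = 87.470. Worst-case = [87.470 - 2.335, 87.470 + 2.132] = [85.135, 89.602]. RSS = √0.641184 = 0.801.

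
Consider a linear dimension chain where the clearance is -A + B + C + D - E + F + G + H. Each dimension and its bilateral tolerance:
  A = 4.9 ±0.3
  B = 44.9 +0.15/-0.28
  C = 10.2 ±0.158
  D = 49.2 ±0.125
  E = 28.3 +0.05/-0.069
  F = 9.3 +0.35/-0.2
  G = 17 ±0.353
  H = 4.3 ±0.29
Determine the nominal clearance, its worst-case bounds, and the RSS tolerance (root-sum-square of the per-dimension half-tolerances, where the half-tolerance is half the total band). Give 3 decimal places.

nominal=101.700 wc=[99.944,103.495] rss=0.682

Stack each dimension's contribution:
  -A: nom -4.900 → Σnom=-4.900; wc +0.300/-0.300 → slack +0.300/-0.300; half-tol=0.300, Σhalf²=0.090000
  +B: nom +44.900 → Σnom=40.000; wc +0.150/-0.280 → slack +0.450/-0.580; half-tol=0.215, Σhalf²=0.136225
  +C: nom +10.200 → Σnom=50.200; wc +0.158/-0.158 → slack +0.608/-0.738; half-tol=0.158, Σhalf²=0.161189
  +D: nom +49.200 → Σnom=99.400; wc +0.125/-0.125 → slack +0.733/-0.863; half-tol=0.125, Σhalf²=0.176814
  -E: nom -28.300 → Σnom=71.100; wc +0.069/-0.050 → slack +0.802/-0.913; half-tol=0.060, Σhalf²=0.180354
  +F: nom +9.300 → Σnom=80.400; wc +0.350/-0.200 → slack +1.152/-1.113; half-tol=0.275, Σhalf²=0.255979
  +G: nom +17.000 → Σnom=97.400; wc +0.353/-0.353 → slack +1.505/-1.466; half-tol=0.353, Σhalf²=0.380588
  +H: nom +4.300 → Σnom=101.700; wc +0.290/-0.290 → slack +1.795/-1.756; half-tol=0.290, Σhalf²=0.464688
Nominal = 101.700. Worst-case = [101.700 - 1.756, 101.700 + 1.795] = [99.944, 103.495]. RSS = √0.464688 = 0.682.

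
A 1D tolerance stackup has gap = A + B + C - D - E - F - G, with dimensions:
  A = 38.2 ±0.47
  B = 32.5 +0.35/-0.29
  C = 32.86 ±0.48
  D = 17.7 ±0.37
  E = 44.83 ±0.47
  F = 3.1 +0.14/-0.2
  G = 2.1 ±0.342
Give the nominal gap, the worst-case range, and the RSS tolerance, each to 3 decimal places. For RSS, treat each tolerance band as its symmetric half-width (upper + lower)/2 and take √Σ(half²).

nominal=35.830 wc=[33.268,38.512] rss=1.028

Stack each dimension's contribution:
  +A: nom +38.200 → Σnom=38.200; wc +0.470/-0.470 → slack +0.470/-0.470; half-tol=0.470, Σhalf²=0.220900
  +B: nom +32.500 → Σnom=70.700; wc +0.350/-0.290 → slack +0.820/-0.760; half-tol=0.320, Σhalf²=0.323300
  +C: nom +32.860 → Σnom=103.560; wc +0.480/-0.480 → slack +1.300/-1.240; half-tol=0.480, Σhalf²=0.553700
  -D: nom -17.700 → Σnom=85.860; wc +0.370/-0.370 → slack +1.670/-1.610; half-tol=0.370, Σhalf²=0.690600
  -E: nom -44.830 → Σnom=41.030; wc +0.470/-0.470 → slack +2.140/-2.080; half-tol=0.470, Σhalf²=0.911500
  -F: nom -3.100 → Σnom=37.930; wc +0.200/-0.140 → slack +2.340/-2.220; half-tol=0.170, Σhalf²=0.940400
  -G: nom -2.100 → Σnom=35.830; wc +0.342/-0.342 → slack +2.682/-2.562; half-tol=0.342, Σhalf²=1.057364
Nominal = 35.830. Worst-case = [35.830 - 2.562, 35.830 + 2.682] = [33.268, 38.512]. RSS = √1.057364 = 1.028.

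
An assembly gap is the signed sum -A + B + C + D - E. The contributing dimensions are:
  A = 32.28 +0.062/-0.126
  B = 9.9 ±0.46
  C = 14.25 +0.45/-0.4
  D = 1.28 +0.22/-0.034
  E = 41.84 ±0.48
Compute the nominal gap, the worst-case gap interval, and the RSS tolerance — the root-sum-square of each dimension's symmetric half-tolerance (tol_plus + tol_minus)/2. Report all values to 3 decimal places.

nominal=-48.690 wc=[-50.126,-46.954] rss=0.805

Stack each dimension's contribution:
  -A: nom -32.280 → Σnom=-32.280; wc +0.126/-0.062 → slack +0.126/-0.062; half-tol=0.094, Σhalf²=0.008836
  +B: nom +9.900 → Σnom=-22.380; wc +0.460/-0.460 → slack +0.586/-0.522; half-tol=0.460, Σhalf²=0.220436
  +C: nom +14.250 → Σnom=-8.130; wc +0.450/-0.400 → slack +1.036/-0.922; half-tol=0.425, Σhalf²=0.401061
  +D: nom +1.280 → Σnom=-6.850; wc +0.220/-0.034 → slack +1.256/-0.956; half-tol=0.127, Σhalf²=0.417190
  -E: nom -41.840 → Σnom=-48.690; wc +0.480/-0.480 → slack +1.736/-1.436; half-tol=0.480, Σhalf²=0.647590
Nominal = -48.690. Worst-case = [-48.690 - 1.436, -48.690 + 1.736] = [-50.126, -46.954]. RSS = √0.647590 = 0.805.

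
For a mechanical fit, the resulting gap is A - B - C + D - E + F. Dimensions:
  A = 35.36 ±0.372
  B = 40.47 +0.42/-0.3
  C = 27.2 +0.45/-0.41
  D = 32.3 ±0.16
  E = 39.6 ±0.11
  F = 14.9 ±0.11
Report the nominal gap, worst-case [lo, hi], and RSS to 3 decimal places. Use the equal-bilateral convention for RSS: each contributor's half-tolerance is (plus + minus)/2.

Stack each dimension's contribution:
  +A: nom +35.360 → Σnom=35.360; wc +0.372/-0.372 → slack +0.372/-0.372; half-tol=0.372, Σhalf²=0.138384
  -B: nom -40.470 → Σnom=-5.110; wc +0.300/-0.420 → slack +0.672/-0.792; half-tol=0.360, Σhalf²=0.267984
  -C: nom -27.200 → Σnom=-32.310; wc +0.410/-0.450 → slack +1.082/-1.242; half-tol=0.430, Σhalf²=0.452884
  +D: nom +32.300 → Σnom=-0.010; wc +0.160/-0.160 → slack +1.242/-1.402; half-tol=0.160, Σhalf²=0.478484
  -E: nom -39.600 → Σnom=-39.610; wc +0.110/-0.110 → slack +1.352/-1.512; half-tol=0.110, Σhalf²=0.490584
  +F: nom +14.900 → Σnom=-24.710; wc +0.110/-0.110 → slack +1.462/-1.622; half-tol=0.110, Σhalf²=0.502684
Nominal = -24.710. Worst-case = [-24.710 - 1.622, -24.710 + 1.462] = [-26.332, -23.248]. RSS = √0.502684 = 0.709.

nominal=-24.710 wc=[-26.332,-23.248] rss=0.709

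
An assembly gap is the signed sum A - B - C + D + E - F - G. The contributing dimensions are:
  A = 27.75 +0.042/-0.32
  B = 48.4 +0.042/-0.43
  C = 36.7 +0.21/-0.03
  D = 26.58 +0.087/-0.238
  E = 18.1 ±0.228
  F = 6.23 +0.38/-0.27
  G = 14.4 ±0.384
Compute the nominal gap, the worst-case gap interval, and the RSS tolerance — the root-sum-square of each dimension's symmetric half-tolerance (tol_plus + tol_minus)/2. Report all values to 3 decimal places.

nominal=-33.300 wc=[-35.102,-31.829] rss=0.659

Stack each dimension's contribution:
  +A: nom +27.750 → Σnom=27.750; wc +0.042/-0.320 → slack +0.042/-0.320; half-tol=0.181, Σhalf²=0.032761
  -B: nom -48.400 → Σnom=-20.650; wc +0.430/-0.042 → slack +0.472/-0.362; half-tol=0.236, Σhalf²=0.088457
  -C: nom -36.700 → Σnom=-57.350; wc +0.030/-0.210 → slack +0.502/-0.572; half-tol=0.120, Σhalf²=0.102857
  +D: nom +26.580 → Σnom=-30.770; wc +0.087/-0.238 → slack +0.589/-0.810; half-tol=0.162, Σhalf²=0.129263
  +E: nom +18.100 → Σnom=-12.670; wc +0.228/-0.228 → slack +0.817/-1.038; half-tol=0.228, Σhalf²=0.181247
  -F: nom -6.230 → Σnom=-18.900; wc +0.270/-0.380 → slack +1.087/-1.418; half-tol=0.325, Σhalf²=0.286872
  -G: nom -14.400 → Σnom=-33.300; wc +0.384/-0.384 → slack +1.471/-1.802; half-tol=0.384, Σhalf²=0.434328
Nominal = -33.300. Worst-case = [-33.300 - 1.802, -33.300 + 1.471] = [-35.102, -31.829]. RSS = √0.434328 = 0.659.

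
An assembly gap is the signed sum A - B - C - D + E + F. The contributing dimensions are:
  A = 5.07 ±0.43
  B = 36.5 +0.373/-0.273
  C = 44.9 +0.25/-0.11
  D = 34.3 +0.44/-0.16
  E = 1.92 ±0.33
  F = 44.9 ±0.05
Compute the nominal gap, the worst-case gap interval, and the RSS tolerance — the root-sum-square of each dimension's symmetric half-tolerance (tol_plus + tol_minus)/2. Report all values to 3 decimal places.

nominal=-63.810 wc=[-65.683,-62.457] rss=0.723

Stack each dimension's contribution:
  +A: nom +5.070 → Σnom=5.070; wc +0.430/-0.430 → slack +0.430/-0.430; half-tol=0.430, Σhalf²=0.184900
  -B: nom -36.500 → Σnom=-31.430; wc +0.273/-0.373 → slack +0.703/-0.803; half-tol=0.323, Σhalf²=0.289229
  -C: nom -44.900 → Σnom=-76.330; wc +0.110/-0.250 → slack +0.813/-1.053; half-tol=0.180, Σhalf²=0.321629
  -D: nom -34.300 → Σnom=-110.630; wc +0.160/-0.440 → slack +0.973/-1.493; half-tol=0.300, Σhalf²=0.411629
  +E: nom +1.920 → Σnom=-108.710; wc +0.330/-0.330 → slack +1.303/-1.823; half-tol=0.330, Σhalf²=0.520529
  +F: nom +44.900 → Σnom=-63.810; wc +0.050/-0.050 → slack +1.353/-1.873; half-tol=0.050, Σhalf²=0.523029
Nominal = -63.810. Worst-case = [-63.810 - 1.873, -63.810 + 1.353] = [-65.683, -62.457]. RSS = √0.523029 = 0.723.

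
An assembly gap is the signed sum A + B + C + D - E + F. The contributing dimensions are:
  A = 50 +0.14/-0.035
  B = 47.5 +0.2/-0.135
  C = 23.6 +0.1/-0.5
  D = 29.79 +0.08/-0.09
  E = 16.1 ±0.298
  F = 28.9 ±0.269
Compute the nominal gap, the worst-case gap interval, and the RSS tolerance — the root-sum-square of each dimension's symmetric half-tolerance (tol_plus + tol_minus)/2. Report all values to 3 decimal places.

Stack each dimension's contribution:
  +A: nom +50.000 → Σnom=50.000; wc +0.140/-0.035 → slack +0.140/-0.035; half-tol=0.088, Σhalf²=0.007656
  +B: nom +47.500 → Σnom=97.500; wc +0.200/-0.135 → slack +0.340/-0.170; half-tol=0.168, Σhalf²=0.035713
  +C: nom +23.600 → Σnom=121.100; wc +0.100/-0.500 → slack +0.440/-0.670; half-tol=0.300, Σhalf²=0.125713
  +D: nom +29.790 → Σnom=150.890; wc +0.080/-0.090 → slack +0.520/-0.760; half-tol=0.085, Σhalf²=0.132938
  -E: nom -16.100 → Σnom=134.790; wc +0.298/-0.298 → slack +0.818/-1.058; half-tol=0.298, Σhalf²=0.221742
  +F: nom +28.900 → Σnom=163.690; wc +0.269/-0.269 → slack +1.087/-1.327; half-tol=0.269, Σhalf²=0.294103
Nominal = 163.690. Worst-case = [163.690 - 1.327, 163.690 + 1.087] = [162.363, 164.777]. RSS = √0.294103 = 0.542.

nominal=163.690 wc=[162.363,164.777] rss=0.542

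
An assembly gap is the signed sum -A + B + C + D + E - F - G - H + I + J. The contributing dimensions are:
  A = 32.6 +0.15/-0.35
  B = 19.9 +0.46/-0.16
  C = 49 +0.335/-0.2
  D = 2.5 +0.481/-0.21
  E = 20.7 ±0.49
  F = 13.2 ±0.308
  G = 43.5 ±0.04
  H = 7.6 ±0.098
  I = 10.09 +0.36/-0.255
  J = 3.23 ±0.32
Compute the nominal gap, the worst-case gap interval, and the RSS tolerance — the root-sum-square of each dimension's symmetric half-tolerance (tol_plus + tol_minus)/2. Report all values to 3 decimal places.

nominal=8.520 wc=[6.289,11.762] rss=0.945

Stack each dimension's contribution:
  -A: nom -32.600 → Σnom=-32.600; wc +0.350/-0.150 → slack +0.350/-0.150; half-tol=0.250, Σhalf²=0.062500
  +B: nom +19.900 → Σnom=-12.700; wc +0.460/-0.160 → slack +0.810/-0.310; half-tol=0.310, Σhalf²=0.158600
  +C: nom +49.000 → Σnom=36.300; wc +0.335/-0.200 → slack +1.145/-0.510; half-tol=0.268, Σhalf²=0.230156
  +D: nom +2.500 → Σnom=38.800; wc +0.481/-0.210 → slack +1.626/-0.720; half-tol=0.345, Σhalf²=0.349526
  +E: nom +20.700 → Σnom=59.500; wc +0.490/-0.490 → slack +2.116/-1.210; half-tol=0.490, Σhalf²=0.589626
  -F: nom -13.200 → Σnom=46.300; wc +0.308/-0.308 → slack +2.424/-1.518; half-tol=0.308, Σhalf²=0.684490
  -G: nom -43.500 → Σnom=2.800; wc +0.040/-0.040 → slack +2.464/-1.558; half-tol=0.040, Σhalf²=0.686090
  -H: nom -7.600 → Σnom=-4.800; wc +0.098/-0.098 → slack +2.562/-1.656; half-tol=0.098, Σhalf²=0.695694
  +I: nom +10.090 → Σnom=5.290; wc +0.360/-0.255 → slack +2.922/-1.911; half-tol=0.307, Σhalf²=0.790251
  +J: nom +3.230 → Σnom=8.520; wc +0.320/-0.320 → slack +3.242/-2.231; half-tol=0.320, Σhalf²=0.892651
Nominal = 8.520. Worst-case = [8.520 - 2.231, 8.520 + 3.242] = [6.289, 11.762]. RSS = √0.892651 = 0.945.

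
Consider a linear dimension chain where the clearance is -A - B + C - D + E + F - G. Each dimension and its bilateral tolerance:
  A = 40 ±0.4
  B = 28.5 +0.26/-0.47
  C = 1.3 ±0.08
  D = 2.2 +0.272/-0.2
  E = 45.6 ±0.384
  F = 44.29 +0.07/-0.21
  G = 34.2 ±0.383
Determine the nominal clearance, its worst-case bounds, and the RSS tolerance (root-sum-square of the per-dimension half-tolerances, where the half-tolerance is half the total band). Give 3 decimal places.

nominal=-13.710 wc=[-15.699,-11.723] rss=0.818

Stack each dimension's contribution:
  -A: nom -40.000 → Σnom=-40.000; wc +0.400/-0.400 → slack +0.400/-0.400; half-tol=0.400, Σhalf²=0.160000
  -B: nom -28.500 → Σnom=-68.500; wc +0.470/-0.260 → slack +0.870/-0.660; half-tol=0.365, Σhalf²=0.293225
  +C: nom +1.300 → Σnom=-67.200; wc +0.080/-0.080 → slack +0.950/-0.740; half-tol=0.080, Σhalf²=0.299625
  -D: nom -2.200 → Σnom=-69.400; wc +0.200/-0.272 → slack +1.150/-1.012; half-tol=0.236, Σhalf²=0.355321
  +E: nom +45.600 → Σnom=-23.800; wc +0.384/-0.384 → slack +1.534/-1.396; half-tol=0.384, Σhalf²=0.502777
  +F: nom +44.290 → Σnom=20.490; wc +0.070/-0.210 → slack +1.604/-1.606; half-tol=0.140, Σhalf²=0.522377
  -G: nom -34.200 → Σnom=-13.710; wc +0.383/-0.383 → slack +1.987/-1.989; half-tol=0.383, Σhalf²=0.669066
Nominal = -13.710. Worst-case = [-13.710 - 1.989, -13.710 + 1.987] = [-15.699, -11.723]. RSS = √0.669066 = 0.818.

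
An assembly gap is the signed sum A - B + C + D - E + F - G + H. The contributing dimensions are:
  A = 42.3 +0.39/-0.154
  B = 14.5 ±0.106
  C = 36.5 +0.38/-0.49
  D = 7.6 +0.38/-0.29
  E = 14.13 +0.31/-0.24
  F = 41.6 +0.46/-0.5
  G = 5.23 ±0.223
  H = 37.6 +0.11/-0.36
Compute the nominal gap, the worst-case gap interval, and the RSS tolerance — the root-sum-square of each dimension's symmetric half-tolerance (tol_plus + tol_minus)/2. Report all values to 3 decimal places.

Stack each dimension's contribution:
  +A: nom +42.300 → Σnom=42.300; wc +0.390/-0.154 → slack +0.390/-0.154; half-tol=0.272, Σhalf²=0.073984
  -B: nom -14.500 → Σnom=27.800; wc +0.106/-0.106 → slack +0.496/-0.260; half-tol=0.106, Σhalf²=0.085220
  +C: nom +36.500 → Σnom=64.300; wc +0.380/-0.490 → slack +0.876/-0.750; half-tol=0.435, Σhalf²=0.274445
  +D: nom +7.600 → Σnom=71.900; wc +0.380/-0.290 → slack +1.256/-1.040; half-tol=0.335, Σhalf²=0.386670
  -E: nom -14.130 → Σnom=57.770; wc +0.240/-0.310 → slack +1.496/-1.350; half-tol=0.275, Σhalf²=0.462295
  +F: nom +41.600 → Σnom=99.370; wc +0.460/-0.500 → slack +1.956/-1.850; half-tol=0.480, Σhalf²=0.692695
  -G: nom -5.230 → Σnom=94.140; wc +0.223/-0.223 → slack +2.179/-2.073; half-tol=0.223, Σhalf²=0.742424
  +H: nom +37.600 → Σnom=131.740; wc +0.110/-0.360 → slack +2.289/-2.433; half-tol=0.235, Σhalf²=0.797649
Nominal = 131.740. Worst-case = [131.740 - 2.433, 131.740 + 2.289] = [129.307, 134.029]. RSS = √0.797649 = 0.893.

nominal=131.740 wc=[129.307,134.029] rss=0.893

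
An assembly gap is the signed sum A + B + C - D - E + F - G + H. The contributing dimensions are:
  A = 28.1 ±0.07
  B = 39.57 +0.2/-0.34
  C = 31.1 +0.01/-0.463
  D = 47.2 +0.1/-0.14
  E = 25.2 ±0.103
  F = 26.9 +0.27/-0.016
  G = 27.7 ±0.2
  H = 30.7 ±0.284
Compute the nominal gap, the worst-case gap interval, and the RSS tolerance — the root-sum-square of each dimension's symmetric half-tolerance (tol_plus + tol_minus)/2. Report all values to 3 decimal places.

nominal=56.270 wc=[54.694,57.547] rss=0.548

Stack each dimension's contribution:
  +A: nom +28.100 → Σnom=28.100; wc +0.070/-0.070 → slack +0.070/-0.070; half-tol=0.070, Σhalf²=0.004900
  +B: nom +39.570 → Σnom=67.670; wc +0.200/-0.340 → slack +0.270/-0.410; half-tol=0.270, Σhalf²=0.077800
  +C: nom +31.100 → Σnom=98.770; wc +0.010/-0.463 → slack +0.280/-0.873; half-tol=0.237, Σhalf²=0.133732
  -D: nom -47.200 → Σnom=51.570; wc +0.140/-0.100 → slack +0.420/-0.973; half-tol=0.120, Σhalf²=0.148132
  -E: nom -25.200 → Σnom=26.370; wc +0.103/-0.103 → slack +0.523/-1.076; half-tol=0.103, Σhalf²=0.158741
  +F: nom +26.900 → Σnom=53.270; wc +0.270/-0.016 → slack +0.793/-1.092; half-tol=0.143, Σhalf²=0.179190
  -G: nom -27.700 → Σnom=25.570; wc +0.200/-0.200 → slack +0.993/-1.292; half-tol=0.200, Σhalf²=0.219190
  +H: nom +30.700 → Σnom=56.270; wc +0.284/-0.284 → slack +1.277/-1.576; half-tol=0.284, Σhalf²=0.299846
Nominal = 56.270. Worst-case = [56.270 - 1.576, 56.270 + 1.277] = [54.694, 57.547]. RSS = √0.299846 = 0.548.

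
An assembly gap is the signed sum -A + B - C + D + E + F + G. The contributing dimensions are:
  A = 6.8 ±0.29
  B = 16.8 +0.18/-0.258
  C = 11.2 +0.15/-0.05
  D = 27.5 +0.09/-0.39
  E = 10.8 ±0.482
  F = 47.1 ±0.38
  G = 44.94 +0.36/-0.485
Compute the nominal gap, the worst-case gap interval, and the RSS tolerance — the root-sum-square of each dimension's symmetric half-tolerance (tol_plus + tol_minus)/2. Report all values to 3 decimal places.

nominal=129.140 wc=[126.705,130.972] rss=0.869

Stack each dimension's contribution:
  -A: nom -6.800 → Σnom=-6.800; wc +0.290/-0.290 → slack +0.290/-0.290; half-tol=0.290, Σhalf²=0.084100
  +B: nom +16.800 → Σnom=10.000; wc +0.180/-0.258 → slack +0.470/-0.548; half-tol=0.219, Σhalf²=0.132061
  -C: nom -11.200 → Σnom=-1.200; wc +0.050/-0.150 → slack +0.520/-0.698; half-tol=0.100, Σhalf²=0.142061
  +D: nom +27.500 → Σnom=26.300; wc +0.090/-0.390 → slack +0.610/-1.088; half-tol=0.240, Σhalf²=0.199661
  +E: nom +10.800 → Σnom=37.100; wc +0.482/-0.482 → slack +1.092/-1.570; half-tol=0.482, Σhalf²=0.431985
  +F: nom +47.100 → Σnom=84.200; wc +0.380/-0.380 → slack +1.472/-1.950; half-tol=0.380, Σhalf²=0.576385
  +G: nom +44.940 → Σnom=129.140; wc +0.360/-0.485 → slack +1.832/-2.435; half-tol=0.422, Σhalf²=0.754891
Nominal = 129.140. Worst-case = [129.140 - 2.435, 129.140 + 1.832] = [126.705, 130.972]. RSS = √0.754891 = 0.869.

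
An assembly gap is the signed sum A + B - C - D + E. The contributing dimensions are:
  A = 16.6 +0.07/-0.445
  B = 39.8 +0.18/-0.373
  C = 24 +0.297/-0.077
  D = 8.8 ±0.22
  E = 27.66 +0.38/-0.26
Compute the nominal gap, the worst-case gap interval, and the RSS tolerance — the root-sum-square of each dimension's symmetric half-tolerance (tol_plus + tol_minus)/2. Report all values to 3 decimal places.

Stack each dimension's contribution:
  +A: nom +16.600 → Σnom=16.600; wc +0.070/-0.445 → slack +0.070/-0.445; half-tol=0.258, Σhalf²=0.066306
  +B: nom +39.800 → Σnom=56.400; wc +0.180/-0.373 → slack +0.250/-0.818; half-tol=0.276, Σhalf²=0.142758
  -C: nom -24.000 → Σnom=32.400; wc +0.077/-0.297 → slack +0.327/-1.115; half-tol=0.187, Σhalf²=0.177727
  -D: nom -8.800 → Σnom=23.600; wc +0.220/-0.220 → slack +0.547/-1.335; half-tol=0.220, Σhalf²=0.226127
  +E: nom +27.660 → Σnom=51.260; wc +0.380/-0.260 → slack +0.927/-1.595; half-tol=0.320, Σhalf²=0.328527
Nominal = 51.260. Worst-case = [51.260 - 1.595, 51.260 + 0.927] = [49.665, 52.187]. RSS = √0.328527 = 0.573.

nominal=51.260 wc=[49.665,52.187] rss=0.573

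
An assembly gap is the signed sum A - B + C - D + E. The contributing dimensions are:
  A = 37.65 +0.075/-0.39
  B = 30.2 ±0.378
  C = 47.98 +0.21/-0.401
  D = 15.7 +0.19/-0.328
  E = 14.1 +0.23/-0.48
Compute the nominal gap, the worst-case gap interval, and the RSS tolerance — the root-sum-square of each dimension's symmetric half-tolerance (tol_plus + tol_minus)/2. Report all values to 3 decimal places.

Stack each dimension's contribution:
  +A: nom +37.650 → Σnom=37.650; wc +0.075/-0.390 → slack +0.075/-0.390; half-tol=0.233, Σhalf²=0.054056
  -B: nom -30.200 → Σnom=7.450; wc +0.378/-0.378 → slack +0.453/-0.768; half-tol=0.378, Σhalf²=0.196940
  +C: nom +47.980 → Σnom=55.430; wc +0.210/-0.401 → slack +0.663/-1.169; half-tol=0.305, Σhalf²=0.290270
  -D: nom -15.700 → Σnom=39.730; wc +0.328/-0.190 → slack +0.991/-1.359; half-tol=0.259, Σhalf²=0.357351
  +E: nom +14.100 → Σnom=53.830; wc +0.230/-0.480 → slack +1.221/-1.839; half-tol=0.355, Σhalf²=0.483376
Nominal = 53.830. Worst-case = [53.830 - 1.839, 53.830 + 1.221] = [51.991, 55.051]. RSS = √0.483376 = 0.695.

nominal=53.830 wc=[51.991,55.051] rss=0.695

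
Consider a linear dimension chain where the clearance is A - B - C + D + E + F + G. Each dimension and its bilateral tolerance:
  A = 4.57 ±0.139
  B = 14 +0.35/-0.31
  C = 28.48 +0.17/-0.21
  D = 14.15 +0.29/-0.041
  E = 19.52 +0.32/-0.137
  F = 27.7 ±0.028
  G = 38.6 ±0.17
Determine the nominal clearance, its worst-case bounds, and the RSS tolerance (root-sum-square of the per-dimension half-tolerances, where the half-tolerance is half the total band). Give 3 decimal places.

Stack each dimension's contribution:
  +A: nom +4.570 → Σnom=4.570; wc +0.139/-0.139 → slack +0.139/-0.139; half-tol=0.139, Σhalf²=0.019321
  -B: nom -14.000 → Σnom=-9.430; wc +0.310/-0.350 → slack +0.449/-0.489; half-tol=0.330, Σhalf²=0.128221
  -C: nom -28.480 → Σnom=-37.910; wc +0.210/-0.170 → slack +0.659/-0.659; half-tol=0.190, Σhalf²=0.164321
  +D: nom +14.150 → Σnom=-23.760; wc +0.290/-0.041 → slack +0.949/-0.700; half-tol=0.165, Σhalf²=0.191711
  +E: nom +19.520 → Σnom=-4.240; wc +0.320/-0.137 → slack +1.269/-0.837; half-tol=0.229, Σhalf²=0.243923
  +F: nom +27.700 → Σnom=23.460; wc +0.028/-0.028 → slack +1.297/-0.865; half-tol=0.028, Σhalf²=0.244707
  +G: nom +38.600 → Σnom=62.060; wc +0.170/-0.170 → slack +1.467/-1.035; half-tol=0.170, Σhalf²=0.273607
Nominal = 62.060. Worst-case = [62.060 - 1.035, 62.060 + 1.467] = [61.025, 63.527]. RSS = √0.273607 = 0.523.

nominal=62.060 wc=[61.025,63.527] rss=0.523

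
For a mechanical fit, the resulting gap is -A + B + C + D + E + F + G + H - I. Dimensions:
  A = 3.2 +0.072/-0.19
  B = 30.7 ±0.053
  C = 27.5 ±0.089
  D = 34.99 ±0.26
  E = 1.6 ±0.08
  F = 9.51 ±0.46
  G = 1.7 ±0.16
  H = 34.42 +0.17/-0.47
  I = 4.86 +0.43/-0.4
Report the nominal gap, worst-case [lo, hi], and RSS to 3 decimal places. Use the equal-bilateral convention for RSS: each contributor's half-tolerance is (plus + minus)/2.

Stack each dimension's contribution:
  -A: nom -3.200 → Σnom=-3.200; wc +0.190/-0.072 → slack +0.190/-0.072; half-tol=0.131, Σhalf²=0.017161
  +B: nom +30.700 → Σnom=27.500; wc +0.053/-0.053 → slack +0.243/-0.125; half-tol=0.053, Σhalf²=0.019970
  +C: nom +27.500 → Σnom=55.000; wc +0.089/-0.089 → slack +0.332/-0.214; half-tol=0.089, Σhalf²=0.027891
  +D: nom +34.990 → Σnom=89.990; wc +0.260/-0.260 → slack +0.592/-0.474; half-tol=0.260, Σhalf²=0.095491
  +E: nom +1.600 → Σnom=91.590; wc +0.080/-0.080 → slack +0.672/-0.554; half-tol=0.080, Σhalf²=0.101891
  +F: nom +9.510 → Σnom=101.100; wc +0.460/-0.460 → slack +1.132/-1.014; half-tol=0.460, Σhalf²=0.313491
  +G: nom +1.700 → Σnom=102.800; wc +0.160/-0.160 → slack +1.292/-1.174; half-tol=0.160, Σhalf²=0.339091
  +H: nom +34.420 → Σnom=137.220; wc +0.170/-0.470 → slack +1.462/-1.644; half-tol=0.320, Σhalf²=0.441491
  -I: nom -4.860 → Σnom=132.360; wc +0.400/-0.430 → slack +1.862/-2.074; half-tol=0.415, Σhalf²=0.613716
Nominal = 132.360. Worst-case = [132.360 - 2.074, 132.360 + 1.862] = [130.286, 134.222]. RSS = √0.613716 = 0.783.

nominal=132.360 wc=[130.286,134.222] rss=0.783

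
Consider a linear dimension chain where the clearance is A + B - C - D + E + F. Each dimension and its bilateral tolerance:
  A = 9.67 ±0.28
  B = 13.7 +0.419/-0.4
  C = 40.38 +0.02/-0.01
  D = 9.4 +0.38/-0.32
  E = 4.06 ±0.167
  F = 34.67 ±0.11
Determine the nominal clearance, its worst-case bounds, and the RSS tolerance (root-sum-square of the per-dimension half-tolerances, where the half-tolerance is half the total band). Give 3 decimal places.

nominal=12.320 wc=[10.963,13.626] rss=0.639

Stack each dimension's contribution:
  +A: nom +9.670 → Σnom=9.670; wc +0.280/-0.280 → slack +0.280/-0.280; half-tol=0.280, Σhalf²=0.078400
  +B: nom +13.700 → Σnom=23.370; wc +0.419/-0.400 → slack +0.699/-0.680; half-tol=0.409, Σhalf²=0.246090
  -C: nom -40.380 → Σnom=-17.010; wc +0.010/-0.020 → slack +0.709/-0.700; half-tol=0.015, Σhalf²=0.246315
  -D: nom -9.400 → Σnom=-26.410; wc +0.320/-0.380 → slack +1.029/-1.080; half-tol=0.350, Σhalf²=0.368815
  +E: nom +4.060 → Σnom=-22.350; wc +0.167/-0.167 → slack +1.196/-1.247; half-tol=0.167, Σhalf²=0.396704
  +F: nom +34.670 → Σnom=12.320; wc +0.110/-0.110 → slack +1.306/-1.357; half-tol=0.110, Σhalf²=0.408804
Nominal = 12.320. Worst-case = [12.320 - 1.357, 12.320 + 1.306] = [10.963, 13.626]. RSS = √0.408804 = 0.639.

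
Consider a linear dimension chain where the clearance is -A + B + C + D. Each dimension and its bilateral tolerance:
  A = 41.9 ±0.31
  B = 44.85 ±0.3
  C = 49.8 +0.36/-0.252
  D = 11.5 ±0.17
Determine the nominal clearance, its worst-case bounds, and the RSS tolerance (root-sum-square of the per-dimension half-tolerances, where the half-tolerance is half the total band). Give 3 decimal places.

nominal=64.250 wc=[63.218,65.390] rss=0.556

Stack each dimension's contribution:
  -A: nom -41.900 → Σnom=-41.900; wc +0.310/-0.310 → slack +0.310/-0.310; half-tol=0.310, Σhalf²=0.096100
  +B: nom +44.850 → Σnom=2.950; wc +0.300/-0.300 → slack +0.610/-0.610; half-tol=0.300, Σhalf²=0.186100
  +C: nom +49.800 → Σnom=52.750; wc +0.360/-0.252 → slack +0.970/-0.862; half-tol=0.306, Σhalf²=0.279736
  +D: nom +11.500 → Σnom=64.250; wc +0.170/-0.170 → slack +1.140/-1.032; half-tol=0.170, Σhalf²=0.308636
Nominal = 64.250. Worst-case = [64.250 - 1.032, 64.250 + 1.140] = [63.218, 65.390]. RSS = √0.308636 = 0.556.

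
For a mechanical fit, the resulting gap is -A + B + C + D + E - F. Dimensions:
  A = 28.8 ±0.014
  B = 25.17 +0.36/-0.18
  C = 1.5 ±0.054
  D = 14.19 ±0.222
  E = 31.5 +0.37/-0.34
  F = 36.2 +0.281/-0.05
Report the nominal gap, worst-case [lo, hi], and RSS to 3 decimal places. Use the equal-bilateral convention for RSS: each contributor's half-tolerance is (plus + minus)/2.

Stack each dimension's contribution:
  -A: nom -28.800 → Σnom=-28.800; wc +0.014/-0.014 → slack +0.014/-0.014; half-tol=0.014, Σhalf²=0.000196
  +B: nom +25.170 → Σnom=-3.630; wc +0.360/-0.180 → slack +0.374/-0.194; half-tol=0.270, Σhalf²=0.073096
  +C: nom +1.500 → Σnom=-2.130; wc +0.054/-0.054 → slack +0.428/-0.248; half-tol=0.054, Σhalf²=0.076012
  +D: nom +14.190 → Σnom=12.060; wc +0.222/-0.222 → slack +0.650/-0.470; half-tol=0.222, Σhalf²=0.125296
  +E: nom +31.500 → Σnom=43.560; wc +0.370/-0.340 → slack +1.020/-0.810; half-tol=0.355, Σhalf²=0.251321
  -F: nom -36.200 → Σnom=7.360; wc +0.050/-0.281 → slack +1.070/-1.091; half-tol=0.166, Σhalf²=0.278711
Nominal = 7.360. Worst-case = [7.360 - 1.091, 7.360 + 1.070] = [6.269, 8.430]. RSS = √0.278711 = 0.528.

nominal=7.360 wc=[6.269,8.430] rss=0.528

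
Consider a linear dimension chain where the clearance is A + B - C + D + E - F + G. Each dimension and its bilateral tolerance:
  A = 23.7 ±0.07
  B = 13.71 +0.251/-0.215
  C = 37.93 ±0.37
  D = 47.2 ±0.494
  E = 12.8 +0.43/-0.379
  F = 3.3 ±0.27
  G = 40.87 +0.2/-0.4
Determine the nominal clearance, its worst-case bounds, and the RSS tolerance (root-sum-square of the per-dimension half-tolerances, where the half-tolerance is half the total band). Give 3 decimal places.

nominal=97.050 wc=[94.852,99.135] rss=0.876

Stack each dimension's contribution:
  +A: nom +23.700 → Σnom=23.700; wc +0.070/-0.070 → slack +0.070/-0.070; half-tol=0.070, Σhalf²=0.004900
  +B: nom +13.710 → Σnom=37.410; wc +0.251/-0.215 → slack +0.321/-0.285; half-tol=0.233, Σhalf²=0.059189
  -C: nom -37.930 → Σnom=-0.520; wc +0.370/-0.370 → slack +0.691/-0.655; half-tol=0.370, Σhalf²=0.196089
  +D: nom +47.200 → Σnom=46.680; wc +0.494/-0.494 → slack +1.185/-1.149; half-tol=0.494, Σhalf²=0.440125
  +E: nom +12.800 → Σnom=59.480; wc +0.430/-0.379 → slack +1.615/-1.528; half-tol=0.404, Σhalf²=0.603745
  -F: nom -3.300 → Σnom=56.180; wc +0.270/-0.270 → slack +1.885/-1.798; half-tol=0.270, Σhalf²=0.676645
  +G: nom +40.870 → Σnom=97.050; wc +0.200/-0.400 → slack +2.085/-2.198; half-tol=0.300, Σhalf²=0.766645
Nominal = 97.050. Worst-case = [97.050 - 2.198, 97.050 + 2.085] = [94.852, 99.135]. RSS = √0.766645 = 0.876.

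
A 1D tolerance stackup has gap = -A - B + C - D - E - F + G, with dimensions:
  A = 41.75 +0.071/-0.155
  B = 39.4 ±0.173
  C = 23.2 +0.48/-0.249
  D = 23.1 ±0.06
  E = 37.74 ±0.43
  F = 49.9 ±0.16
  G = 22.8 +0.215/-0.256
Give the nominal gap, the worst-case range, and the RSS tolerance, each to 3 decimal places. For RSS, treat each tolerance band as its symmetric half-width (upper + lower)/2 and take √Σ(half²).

Stack each dimension's contribution:
  -A: nom -41.750 → Σnom=-41.750; wc +0.155/-0.071 → slack +0.155/-0.071; half-tol=0.113, Σhalf²=0.012769
  -B: nom -39.400 → Σnom=-81.150; wc +0.173/-0.173 → slack +0.328/-0.244; half-tol=0.173, Σhalf²=0.042698
  +C: nom +23.200 → Σnom=-57.950; wc +0.480/-0.249 → slack +0.808/-0.493; half-tol=0.364, Σhalf²=0.175558
  -D: nom -23.100 → Σnom=-81.050; wc +0.060/-0.060 → slack +0.868/-0.553; half-tol=0.060, Σhalf²=0.179158
  -E: nom -37.740 → Σnom=-118.790; wc +0.430/-0.430 → slack +1.298/-0.983; half-tol=0.430, Σhalf²=0.364058
  -F: nom -49.900 → Σnom=-168.690; wc +0.160/-0.160 → slack +1.458/-1.143; half-tol=0.160, Σhalf²=0.389658
  +G: nom +22.800 → Σnom=-145.890; wc +0.215/-0.256 → slack +1.673/-1.399; half-tol=0.235, Σhalf²=0.445118
Nominal = -145.890. Worst-case = [-145.890 - 1.399, -145.890 + 1.673] = [-147.289, -144.217]. RSS = √0.445118 = 0.667.

nominal=-145.890 wc=[-147.289,-144.217] rss=0.667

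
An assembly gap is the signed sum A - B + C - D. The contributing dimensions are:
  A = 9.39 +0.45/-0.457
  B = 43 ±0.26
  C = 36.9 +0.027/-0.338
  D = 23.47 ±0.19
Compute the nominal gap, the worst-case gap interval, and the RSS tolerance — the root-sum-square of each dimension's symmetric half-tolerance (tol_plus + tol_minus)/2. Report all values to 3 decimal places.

nominal=-20.180 wc=[-21.425,-19.253] rss=0.585

Stack each dimension's contribution:
  +A: nom +9.390 → Σnom=9.390; wc +0.450/-0.457 → slack +0.450/-0.457; half-tol=0.454, Σhalf²=0.205662
  -B: nom -43.000 → Σnom=-33.610; wc +0.260/-0.260 → slack +0.710/-0.717; half-tol=0.260, Σhalf²=0.273262
  +C: nom +36.900 → Σnom=3.290; wc +0.027/-0.338 → slack +0.737/-1.055; half-tol=0.183, Σhalf²=0.306569
  -D: nom -23.470 → Σnom=-20.180; wc +0.190/-0.190 → slack +0.927/-1.245; half-tol=0.190, Σhalf²=0.342669
Nominal = -20.180. Worst-case = [-20.180 - 1.245, -20.180 + 0.927] = [-21.425, -19.253]. RSS = √0.342669 = 0.585.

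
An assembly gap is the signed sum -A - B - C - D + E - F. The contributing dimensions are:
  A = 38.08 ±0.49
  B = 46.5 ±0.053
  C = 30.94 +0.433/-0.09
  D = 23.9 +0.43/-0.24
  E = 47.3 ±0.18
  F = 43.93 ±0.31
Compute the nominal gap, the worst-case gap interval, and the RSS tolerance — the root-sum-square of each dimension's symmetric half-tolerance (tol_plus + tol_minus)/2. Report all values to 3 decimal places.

Stack each dimension's contribution:
  -A: nom -38.080 → Σnom=-38.080; wc +0.490/-0.490 → slack +0.490/-0.490; half-tol=0.490, Σhalf²=0.240100
  -B: nom -46.500 → Σnom=-84.580; wc +0.053/-0.053 → slack +0.543/-0.543; half-tol=0.053, Σhalf²=0.242909
  -C: nom -30.940 → Σnom=-115.520; wc +0.090/-0.433 → slack +0.633/-0.976; half-tol=0.262, Σhalf²=0.311291
  -D: nom -23.900 → Σnom=-139.420; wc +0.240/-0.430 → slack +0.873/-1.406; half-tol=0.335, Σhalf²=0.423516
  +E: nom +47.300 → Σnom=-92.120; wc +0.180/-0.180 → slack +1.053/-1.586; half-tol=0.180, Σhalf²=0.455916
  -F: nom -43.930 → Σnom=-136.050; wc +0.310/-0.310 → slack +1.363/-1.896; half-tol=0.310, Σhalf²=0.552016
Nominal = -136.050. Worst-case = [-136.050 - 1.896, -136.050 + 1.363] = [-137.946, -134.687]. RSS = √0.552016 = 0.743.

nominal=-136.050 wc=[-137.946,-134.687] rss=0.743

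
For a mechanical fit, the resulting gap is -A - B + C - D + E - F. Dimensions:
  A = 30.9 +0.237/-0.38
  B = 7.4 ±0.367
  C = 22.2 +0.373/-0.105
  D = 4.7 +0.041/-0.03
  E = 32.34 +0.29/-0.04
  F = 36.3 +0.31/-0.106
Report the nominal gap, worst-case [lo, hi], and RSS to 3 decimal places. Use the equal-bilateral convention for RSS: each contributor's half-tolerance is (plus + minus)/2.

Stack each dimension's contribution:
  -A: nom -30.900 → Σnom=-30.900; wc +0.380/-0.237 → slack +0.380/-0.237; half-tol=0.308, Σhalf²=0.095172
  -B: nom -7.400 → Σnom=-38.300; wc +0.367/-0.367 → slack +0.747/-0.604; half-tol=0.367, Σhalf²=0.229861
  +C: nom +22.200 → Σnom=-16.100; wc +0.373/-0.105 → slack +1.120/-0.709; half-tol=0.239, Σhalf²=0.286982
  -D: nom -4.700 → Σnom=-20.800; wc +0.030/-0.041 → slack +1.150/-0.750; half-tol=0.036, Σhalf²=0.288243
  +E: nom +32.340 → Σnom=11.540; wc +0.290/-0.040 → slack +1.440/-0.790; half-tol=0.165, Σhalf²=0.315468
  -F: nom -36.300 → Σnom=-24.760; wc +0.106/-0.310 → slack +1.546/-1.100; half-tol=0.208, Σhalf²=0.358731
Nominal = -24.760. Worst-case = [-24.760 - 1.100, -24.760 + 1.546] = [-25.860, -23.214]. RSS = √0.358731 = 0.599.

nominal=-24.760 wc=[-25.860,-23.214] rss=0.599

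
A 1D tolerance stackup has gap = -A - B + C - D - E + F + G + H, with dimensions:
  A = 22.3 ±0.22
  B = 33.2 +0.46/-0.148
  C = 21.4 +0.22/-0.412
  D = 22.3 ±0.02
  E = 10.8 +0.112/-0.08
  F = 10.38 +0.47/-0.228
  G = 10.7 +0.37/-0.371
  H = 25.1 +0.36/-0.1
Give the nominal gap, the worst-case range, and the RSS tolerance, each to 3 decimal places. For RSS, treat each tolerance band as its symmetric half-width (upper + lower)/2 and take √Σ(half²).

nominal=-21.020 wc=[-22.943,-19.132] rss=0.750

Stack each dimension's contribution:
  -A: nom -22.300 → Σnom=-22.300; wc +0.220/-0.220 → slack +0.220/-0.220; half-tol=0.220, Σhalf²=0.048400
  -B: nom -33.200 → Σnom=-55.500; wc +0.148/-0.460 → slack +0.368/-0.680; half-tol=0.304, Σhalf²=0.140816
  +C: nom +21.400 → Σnom=-34.100; wc +0.220/-0.412 → slack +0.588/-1.092; half-tol=0.316, Σhalf²=0.240672
  -D: nom -22.300 → Σnom=-56.400; wc +0.020/-0.020 → slack +0.608/-1.112; half-tol=0.020, Σhalf²=0.241072
  -E: nom -10.800 → Σnom=-67.200; wc +0.080/-0.112 → slack +0.688/-1.224; half-tol=0.096, Σhalf²=0.250288
  +F: nom +10.380 → Σnom=-56.820; wc +0.470/-0.228 → slack +1.158/-1.452; half-tol=0.349, Σhalf²=0.372089
  +G: nom +10.700 → Σnom=-46.120; wc +0.370/-0.371 → slack +1.528/-1.823; half-tol=0.370, Σhalf²=0.509359
  +H: nom +25.100 → Σnom=-21.020; wc +0.360/-0.100 → slack +1.888/-1.923; half-tol=0.230, Σhalf²=0.562259
Nominal = -21.020. Worst-case = [-21.020 - 1.923, -21.020 + 1.888] = [-22.943, -19.132]. RSS = √0.562259 = 0.750.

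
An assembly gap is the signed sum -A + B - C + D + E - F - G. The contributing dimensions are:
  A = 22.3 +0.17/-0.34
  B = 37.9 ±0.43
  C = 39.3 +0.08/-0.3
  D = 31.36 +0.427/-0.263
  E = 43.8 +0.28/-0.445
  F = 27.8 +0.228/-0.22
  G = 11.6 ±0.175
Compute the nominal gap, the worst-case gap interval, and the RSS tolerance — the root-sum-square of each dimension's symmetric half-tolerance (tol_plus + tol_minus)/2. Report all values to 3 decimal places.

nominal=12.060 wc=[10.269,14.232] rss=0.786

Stack each dimension's contribution:
  -A: nom -22.300 → Σnom=-22.300; wc +0.340/-0.170 → slack +0.340/-0.170; half-tol=0.255, Σhalf²=0.065025
  +B: nom +37.900 → Σnom=15.600; wc +0.430/-0.430 → slack +0.770/-0.600; half-tol=0.430, Σhalf²=0.249925
  -C: nom -39.300 → Σnom=-23.700; wc +0.300/-0.080 → slack +1.070/-0.680; half-tol=0.190, Σhalf²=0.286025
  +D: nom +31.360 → Σnom=7.660; wc +0.427/-0.263 → slack +1.497/-0.943; half-tol=0.345, Σhalf²=0.405050
  +E: nom +43.800 → Σnom=51.460; wc +0.280/-0.445 → slack +1.777/-1.388; half-tol=0.363, Σhalf²=0.536456
  -F: nom -27.800 → Σnom=23.660; wc +0.220/-0.228 → slack +1.997/-1.616; half-tol=0.224, Σhalf²=0.586632
  -G: nom -11.600 → Σnom=12.060; wc +0.175/-0.175 → slack +2.172/-1.791; half-tol=0.175, Σhalf²=0.617257
Nominal = 12.060. Worst-case = [12.060 - 1.791, 12.060 + 2.172] = [10.269, 14.232]. RSS = √0.617257 = 0.786.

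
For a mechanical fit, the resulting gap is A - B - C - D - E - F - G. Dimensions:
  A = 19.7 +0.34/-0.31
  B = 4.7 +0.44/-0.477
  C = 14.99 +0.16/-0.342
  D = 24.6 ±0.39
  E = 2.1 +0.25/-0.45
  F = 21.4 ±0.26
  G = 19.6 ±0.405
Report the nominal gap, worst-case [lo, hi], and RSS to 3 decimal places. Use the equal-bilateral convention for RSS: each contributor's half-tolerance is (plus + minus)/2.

Stack each dimension's contribution:
  +A: nom +19.700 → Σnom=19.700; wc +0.340/-0.310 → slack +0.340/-0.310; half-tol=0.325, Σhalf²=0.105625
  -B: nom -4.700 → Σnom=15.000; wc +0.477/-0.440 → slack +0.817/-0.750; half-tol=0.459, Σhalf²=0.315847
  -C: nom -14.990 → Σnom=0.010; wc +0.342/-0.160 → slack +1.159/-0.910; half-tol=0.251, Σhalf²=0.378848
  -D: nom -24.600 → Σnom=-24.590; wc +0.390/-0.390 → slack +1.549/-1.300; half-tol=0.390, Σhalf²=0.530948
  -E: nom -2.100 → Σnom=-26.690; wc +0.450/-0.250 → slack +1.999/-1.550; half-tol=0.350, Σhalf²=0.653448
  -F: nom -21.400 → Σnom=-48.090; wc +0.260/-0.260 → slack +2.259/-1.810; half-tol=0.260, Σhalf²=0.721048
  -G: nom -19.600 → Σnom=-67.690; wc +0.405/-0.405 → slack +2.664/-2.215; half-tol=0.405, Σhalf²=0.885073
Nominal = -67.690. Worst-case = [-67.690 - 2.215, -67.690 + 2.664] = [-69.905, -65.026]. RSS = √0.885073 = 0.941.

nominal=-67.690 wc=[-69.905,-65.026] rss=0.941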